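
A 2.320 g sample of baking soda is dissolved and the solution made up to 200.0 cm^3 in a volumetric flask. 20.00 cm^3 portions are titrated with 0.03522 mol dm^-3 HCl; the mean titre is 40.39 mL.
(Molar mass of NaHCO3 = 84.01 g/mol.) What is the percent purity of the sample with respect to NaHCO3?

NaHCO3 + HCl → NaCl + H2O + CO2
n(HCl) per titration = 0.04039 × 0.03522 = 1.423 × 10^-3 mol
n(NaHCO3) in each aliquot = 1.423 × 10^-3 mol (1:1 ratio)
n(NaHCO3) in the whole flask = 1.423 × 10^-3 × 200.0/20.00 = 0.01423 mol
mass of NaHCO3 = 0.01423 × 84.01 = 1.195 g
% NaHCO3 = 1.195 / 2.320 × 100 = 51.51 %

51.51 %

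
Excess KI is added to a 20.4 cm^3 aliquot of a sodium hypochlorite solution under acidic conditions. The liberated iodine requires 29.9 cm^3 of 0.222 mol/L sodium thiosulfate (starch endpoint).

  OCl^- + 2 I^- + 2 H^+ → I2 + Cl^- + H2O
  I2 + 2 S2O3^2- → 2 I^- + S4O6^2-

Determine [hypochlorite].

0.163 mol/L

n(S2O3^2-) = 0.0299 × 0.222 = 6.64 × 10^-3 mol
n(I2) = n(S2O3^2-)/2 = 3.32 × 10^-3 mol
n(OCl^-) in the aliquot = 3.32 × 10^-3 mol (1:1 ratio)
[OCl^-] = 3.32 × 10^-3 / 0.0204 = 0.163 mol/L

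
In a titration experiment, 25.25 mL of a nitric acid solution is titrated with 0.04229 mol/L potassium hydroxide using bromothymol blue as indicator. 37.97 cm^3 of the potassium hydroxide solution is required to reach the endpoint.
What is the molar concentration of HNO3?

0.06359 mol/L

HNO3 + KOH → KNO3 + H2O
n(KOH) = 0.03797 L × 0.04229 mol/L = 1.606 × 10^-3 mol
n(HNO3) = 1.606 × 10^-3 mol (1:1 mole ratio)
[HNO3] = 1.606 × 10^-3 mol / 0.02525 L = 0.06359 mol/L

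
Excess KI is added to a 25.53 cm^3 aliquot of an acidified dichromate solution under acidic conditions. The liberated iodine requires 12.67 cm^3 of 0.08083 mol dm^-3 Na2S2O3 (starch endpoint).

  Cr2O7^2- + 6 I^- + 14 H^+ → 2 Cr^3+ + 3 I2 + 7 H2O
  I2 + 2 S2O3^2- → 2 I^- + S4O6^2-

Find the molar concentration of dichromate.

0.006686 mol/L

n(S2O3^2-) = 0.01267 × 0.08083 = 1.024 × 10^-3 mol
n(I2) = n(S2O3^2-)/2 = 5.121 × 10^-4 mol
From the 1:3 ratio, n(Cr2O7^2-) in the aliquot = 1/3 × 5.121 × 10^-4 = 1.707 × 10^-4 mol
[Cr2O7^2-] = 1.707 × 10^-4 / 0.02553 = 0.006686 mol/L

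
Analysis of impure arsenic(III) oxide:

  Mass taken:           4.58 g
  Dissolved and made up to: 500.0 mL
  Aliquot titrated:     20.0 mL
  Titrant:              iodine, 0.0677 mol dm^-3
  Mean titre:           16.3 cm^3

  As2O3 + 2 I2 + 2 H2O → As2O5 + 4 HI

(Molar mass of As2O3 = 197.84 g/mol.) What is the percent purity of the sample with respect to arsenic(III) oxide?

n(I2) per titration = 0.0163 × 0.0677 = 1.10 × 10^-3 mol
From the 1:2 ratio, n(As2O3) in each aliquot = 1/2 × 1.10 × 10^-3 = 5.52 × 10^-4 mol
n(As2O3) in the whole flask = 5.52 × 10^-4 × 500.0/20.0 = 0.0138 mol
mass of As2O3 = 0.0138 × 197.84 = 2.73 g
% As2O3 = 2.73 / 4.58 × 100 = 59.6 %

59.6 %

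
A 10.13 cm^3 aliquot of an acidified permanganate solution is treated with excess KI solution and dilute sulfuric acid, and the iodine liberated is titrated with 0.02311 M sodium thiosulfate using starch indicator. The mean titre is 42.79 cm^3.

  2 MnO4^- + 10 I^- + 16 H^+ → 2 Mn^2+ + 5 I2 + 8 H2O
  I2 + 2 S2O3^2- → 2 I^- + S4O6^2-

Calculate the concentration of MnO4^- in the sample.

0.01952 M

n(S2O3^2-) = 0.04279 × 0.02311 = 9.889 × 10^-4 mol
n(I2) = n(S2O3^2-)/2 = 4.944 × 10^-4 mol
From the 2:5 ratio, n(MnO4^-) in the aliquot = 2/5 × 4.944 × 10^-4 = 1.978 × 10^-4 mol
[MnO4^-] = 1.978 × 10^-4 / 0.01013 = 0.01952 mol/L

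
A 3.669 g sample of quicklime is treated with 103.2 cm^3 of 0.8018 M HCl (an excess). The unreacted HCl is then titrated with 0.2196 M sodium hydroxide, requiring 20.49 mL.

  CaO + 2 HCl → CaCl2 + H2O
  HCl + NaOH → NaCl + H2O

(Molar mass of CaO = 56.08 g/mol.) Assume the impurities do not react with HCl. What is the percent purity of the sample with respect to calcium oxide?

n(HCl) added = 0.1032 × 0.8018 = 0.08275 mol
n(NaOH) used in back-titration = 0.02049 × 0.2196 = 4.500 × 10^-3 mol
n(HCl) left over = 4.500 × 10^-3 mol (1:1 ratio)
n(HCl) consumed by analyte = 0.08275 − 4.500 × 10^-3 = 0.07825 mol
From the 1:2 ratio, n(CaO) = 1/2 × 0.07825 = 0.03912 mol
mass of CaO = 0.03912 × 56.08 = 2.194 g
% CaO = 2.194 / 3.669 × 100 = 59.80 %

59.80 %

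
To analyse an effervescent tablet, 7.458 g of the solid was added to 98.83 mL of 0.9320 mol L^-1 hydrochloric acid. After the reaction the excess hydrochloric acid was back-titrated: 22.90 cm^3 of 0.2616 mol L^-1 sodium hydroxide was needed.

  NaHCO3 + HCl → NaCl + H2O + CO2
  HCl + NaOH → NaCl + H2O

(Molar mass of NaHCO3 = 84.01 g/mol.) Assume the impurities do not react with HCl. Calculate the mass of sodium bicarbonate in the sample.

n(HCl) added = 0.09883 × 0.9320 = 0.09211 mol
n(NaOH) used in back-titration = 0.02290 × 0.2616 = 5.991 × 10^-3 mol
n(HCl) left over = 5.991 × 10^-3 mol (1:1 ratio)
n(HCl) consumed by analyte = 0.09211 − 5.991 × 10^-3 = 0.08612 mol
n(NaHCO3) = 0.08612 mol (1:1 ratio)
mass of NaHCO3 = 0.08612 × 84.01 = 7.235 g

7.235 g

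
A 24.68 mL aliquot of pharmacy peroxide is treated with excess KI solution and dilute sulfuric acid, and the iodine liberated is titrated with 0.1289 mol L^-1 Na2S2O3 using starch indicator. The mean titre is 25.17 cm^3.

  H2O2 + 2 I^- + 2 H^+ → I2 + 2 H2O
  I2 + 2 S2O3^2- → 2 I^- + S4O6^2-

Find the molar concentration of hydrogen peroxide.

n(S2O3^2-) = 0.02517 × 0.1289 = 3.244 × 10^-3 mol
n(I2) = n(S2O3^2-)/2 = 1.622 × 10^-3 mol
n(H2O2) in the aliquot = 1.622 × 10^-3 mol (1:1 ratio)
[H2O2] = 1.622 × 10^-3 / 0.02468 = 0.06573 mol/L

0.06573 mol/L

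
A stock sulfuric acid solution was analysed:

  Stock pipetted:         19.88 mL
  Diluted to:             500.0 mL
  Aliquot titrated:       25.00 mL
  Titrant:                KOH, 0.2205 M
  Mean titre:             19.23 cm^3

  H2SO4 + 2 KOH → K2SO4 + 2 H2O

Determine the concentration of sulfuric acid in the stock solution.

2.133 M

n(KOH) = 0.01923 × 0.2205 = 4.240 × 10^-3 mol
From the 1:2 ratio, n(H2SO4) in the aliquot = 1/2 × 4.240 × 10^-3 = 2.120 × 10^-3 mol
[H2SO4]_dilute = 2.120 × 10^-3 / 0.02500 = 0.08480 mol/L
Dilution factor = 500.0 / 19.88 = 25.15
[H2SO4]_stock = 0.08480 × 25.15 = 2.133 mol/L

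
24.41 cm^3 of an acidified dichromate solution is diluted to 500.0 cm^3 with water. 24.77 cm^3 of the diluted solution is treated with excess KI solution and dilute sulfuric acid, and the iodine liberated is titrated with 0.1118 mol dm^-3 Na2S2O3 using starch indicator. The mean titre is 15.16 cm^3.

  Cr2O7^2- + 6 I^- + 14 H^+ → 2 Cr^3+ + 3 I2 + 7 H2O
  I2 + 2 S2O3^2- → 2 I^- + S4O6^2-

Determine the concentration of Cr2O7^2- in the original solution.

0.2336 mol/L

n(S2O3^2-) = 0.01516 × 0.1118 = 1.695 × 10^-3 mol
n(I2) = n(S2O3^2-)/2 = 8.474 × 10^-4 mol
From the 1:3 ratio, n(Cr2O7^2-) in the aliquot = 1/3 × 8.474 × 10^-4 = 2.825 × 10^-4 mol
[Cr2O7^2-]_dilute = 2.825 × 10^-4 / 0.02477 = 0.01140 mol/L
[Cr2O7^2-]_original = 0.01140 × 500.0/24.41 = 0.2336 mol/L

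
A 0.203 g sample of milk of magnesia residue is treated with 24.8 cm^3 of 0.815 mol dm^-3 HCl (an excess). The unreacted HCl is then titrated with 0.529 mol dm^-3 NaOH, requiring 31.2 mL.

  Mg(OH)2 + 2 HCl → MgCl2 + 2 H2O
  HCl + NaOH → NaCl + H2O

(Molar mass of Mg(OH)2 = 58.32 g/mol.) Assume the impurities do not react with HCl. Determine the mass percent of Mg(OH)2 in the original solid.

n(HCl) added = 0.0248 × 0.815 = 0.0202 mol
n(NaOH) used in back-titration = 0.0312 × 0.529 = 0.0165 mol
n(HCl) left over = 0.0165 mol (1:1 ratio)
n(HCl) consumed by analyte = 0.0202 − 0.0165 = 3.71 × 10^-3 mol
From the 1:2 ratio, n(Mg(OH)2) = 1/2 × 3.71 × 10^-3 = 1.85 × 10^-3 mol
mass of Mg(OH)2 = 1.85 × 10^-3 × 58.32 = 0.108 g
% Mg(OH)2 = 0.108 / 0.203 × 100 = 53.3 %

53.3 %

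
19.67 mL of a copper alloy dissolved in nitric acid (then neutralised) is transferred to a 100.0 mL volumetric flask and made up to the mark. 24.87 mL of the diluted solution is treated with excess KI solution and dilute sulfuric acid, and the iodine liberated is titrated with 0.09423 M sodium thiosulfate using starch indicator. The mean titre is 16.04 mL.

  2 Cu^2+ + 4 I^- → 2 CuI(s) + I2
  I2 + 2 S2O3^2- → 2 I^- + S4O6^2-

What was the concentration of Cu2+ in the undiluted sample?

0.3090 M

n(S2O3^2-) = 0.01604 × 0.09423 = 1.511 × 10^-3 mol
n(I2) = n(S2O3^2-)/2 = 7.557 × 10^-4 mol
From the 2:1 ratio, n(Cu2+) in the aliquot = 2/1 × 7.557 × 10^-4 = 1.511 × 10^-3 mol
[Cu2+]_dilute = 1.511 × 10^-3 / 0.02487 = 0.06077 mol/L
[Cu2+]_original = 0.06077 × 100.0/19.67 = 0.3090 mol/L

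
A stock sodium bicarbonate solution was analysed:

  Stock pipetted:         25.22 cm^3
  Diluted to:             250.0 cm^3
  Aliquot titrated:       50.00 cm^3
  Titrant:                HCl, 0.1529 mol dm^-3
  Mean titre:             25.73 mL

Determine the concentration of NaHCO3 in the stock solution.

NaHCO3 + HCl → NaCl + H2O + CO2
n(HCl) = 0.02573 × 0.1529 = 3.934 × 10^-3 mol
n(NaHCO3) in the aliquot = 3.934 × 10^-3 mol (1:1 ratio)
[NaHCO3]_dilute = 3.934 × 10^-3 / 0.05000 = 0.07868 mol/L
Dilution factor = 250.0 / 25.22 = 9.913
[NaHCO3]_stock = 0.07868 × 9.913 = 0.7800 mol/L

0.7800 mol/L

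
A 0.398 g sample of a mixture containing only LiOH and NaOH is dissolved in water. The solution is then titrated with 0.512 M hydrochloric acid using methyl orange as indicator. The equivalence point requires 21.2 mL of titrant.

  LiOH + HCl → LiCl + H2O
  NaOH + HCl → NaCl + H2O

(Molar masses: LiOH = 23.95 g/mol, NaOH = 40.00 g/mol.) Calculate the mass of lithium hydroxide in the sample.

0.0540 g

n(HCl) = 0.0212 × 0.512 = 0.0109 mol
Let x = n(LiOH), y = n(NaOH).
Titrant: 1x + 1y = 0.0109;  mass: 23.95x + 40.00y = 0.398
Solving, x = 2.25 × 10^-3 mol, y = 8.60 × 10^-3 mol
mass of LiOH = 2.25 × 10^-3 × 23.95 = 0.0540 g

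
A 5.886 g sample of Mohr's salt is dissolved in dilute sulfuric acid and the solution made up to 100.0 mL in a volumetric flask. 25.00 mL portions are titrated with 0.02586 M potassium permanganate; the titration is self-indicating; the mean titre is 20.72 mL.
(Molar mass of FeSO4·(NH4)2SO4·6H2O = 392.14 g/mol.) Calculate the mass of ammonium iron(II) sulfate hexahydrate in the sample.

4.202 g

MnO4^- + 5 Fe^2+ + 8 H^+ → Mn^2+ + 5 Fe^3+ + 4 H2O
n(KMnO4) per titration = 0.02072 × 0.02586 = 5.358 × 10^-4 mol
From the 5:1 ratio, n(FeSO4·(NH4)2SO4·6H2O) in each aliquot = 5/1 × 5.358 × 10^-4 = 2.679 × 10^-3 mol
n(FeSO4·(NH4)2SO4·6H2O) in the whole flask = 2.679 × 10^-3 × 100.0/25.00 = 0.01072 mol
mass of FeSO4·(NH4)2SO4·6H2O = 0.01072 × 392.14 = 4.202 g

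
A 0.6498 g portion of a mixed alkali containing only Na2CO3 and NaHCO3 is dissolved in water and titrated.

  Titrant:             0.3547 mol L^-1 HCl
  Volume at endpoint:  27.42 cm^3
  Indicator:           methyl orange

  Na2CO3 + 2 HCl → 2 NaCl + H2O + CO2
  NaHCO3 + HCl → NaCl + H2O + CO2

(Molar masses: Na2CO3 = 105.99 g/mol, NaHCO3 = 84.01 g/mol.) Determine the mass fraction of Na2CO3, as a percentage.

n(HCl) = 0.02742 × 0.3547 = 9.726 × 10^-3 mol
Let x = n(Na2CO3), y = n(NaHCO3).
Titrant: 2x + 1y = 9.726 × 10^-3;  mass: 105.99x + 84.01y = 0.6498
Solving, x = 2.697 × 10^-3 mol, y = 4.333 × 10^-3 mol
mass of Na2CO3 = 2.697 × 10^-3 × 105.99 = 0.2858 g
% Na2CO3 = 0.2858 / 0.6498 × 100 = 43.98 %

43.98 %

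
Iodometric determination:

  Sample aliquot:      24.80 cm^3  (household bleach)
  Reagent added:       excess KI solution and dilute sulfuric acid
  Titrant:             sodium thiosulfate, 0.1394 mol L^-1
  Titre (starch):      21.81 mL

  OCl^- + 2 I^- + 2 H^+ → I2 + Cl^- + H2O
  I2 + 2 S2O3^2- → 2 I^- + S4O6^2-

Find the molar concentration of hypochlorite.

n(S2O3^2-) = 0.02181 × 0.1394 = 3.040 × 10^-3 mol
n(I2) = n(S2O3^2-)/2 = 1.520 × 10^-3 mol
n(OCl^-) in the aliquot = 1.520 × 10^-3 mol (1:1 ratio)
[OCl^-] = 1.520 × 10^-3 / 0.02480 = 0.06130 mol/L

0.06130 mol/L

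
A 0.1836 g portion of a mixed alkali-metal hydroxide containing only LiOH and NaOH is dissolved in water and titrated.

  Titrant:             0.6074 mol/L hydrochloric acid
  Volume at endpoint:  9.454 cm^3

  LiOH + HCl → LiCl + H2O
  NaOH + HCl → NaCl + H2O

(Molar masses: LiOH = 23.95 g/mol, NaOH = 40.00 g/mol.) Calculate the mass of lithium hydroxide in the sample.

0.06878 g

n(HCl) = 0.009454 × 0.6074 = 5.742 × 10^-3 mol
Let x = n(LiOH), y = n(NaOH).
Titrant: 1x + 1y = 5.742 × 10^-3;  mass: 23.95x + 40.00y = 0.1836
Solving, x = 2.872 × 10^-3 mol, y = 2.870 × 10^-3 mol
mass of LiOH = 2.872 × 10^-3 × 23.95 = 0.06878 g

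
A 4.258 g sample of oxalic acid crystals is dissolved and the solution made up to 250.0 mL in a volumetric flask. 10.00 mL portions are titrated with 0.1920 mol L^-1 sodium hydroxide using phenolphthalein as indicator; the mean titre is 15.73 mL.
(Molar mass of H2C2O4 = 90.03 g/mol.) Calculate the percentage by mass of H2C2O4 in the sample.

79.82 %

H2C2O4 + 2 NaOH → Na2C2O4 + 2 H2O
n(NaOH) per titration = 0.01573 × 0.1920 = 3.020 × 10^-3 mol
From the 1:2 ratio, n(H2C2O4) in each aliquot = 1/2 × 3.020 × 10^-3 = 1.510 × 10^-3 mol
n(H2C2O4) in the whole flask = 1.510 × 10^-3 × 250.0/10.00 = 0.03775 mol
mass of H2C2O4 = 0.03775 × 90.03 = 3.399 g
% H2C2O4 = 3.399 / 4.258 × 100 = 79.82 %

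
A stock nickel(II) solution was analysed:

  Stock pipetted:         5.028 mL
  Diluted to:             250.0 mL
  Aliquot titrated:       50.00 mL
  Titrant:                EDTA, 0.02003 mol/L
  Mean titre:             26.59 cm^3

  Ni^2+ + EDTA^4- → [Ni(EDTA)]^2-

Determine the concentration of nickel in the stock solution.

n(EDTA) = 0.02659 × 0.02003 = 5.326 × 10^-4 mol
n(Ni2+) in the aliquot = 5.326 × 10^-4 mol (1:1 ratio)
[Ni2+]_dilute = 5.326 × 10^-4 / 0.05000 = 0.01065 mol/L
Dilution factor = 250.0 / 5.028 = 49.72
[Ni2+]_stock = 0.01065 × 49.72 = 0.5296 mol/L

0.5296 mol/L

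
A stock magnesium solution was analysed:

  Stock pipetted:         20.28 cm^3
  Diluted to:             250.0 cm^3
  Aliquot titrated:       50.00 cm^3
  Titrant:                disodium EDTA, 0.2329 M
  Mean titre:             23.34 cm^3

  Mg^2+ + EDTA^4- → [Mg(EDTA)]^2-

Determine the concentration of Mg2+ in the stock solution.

n(EDTA) = 0.02334 × 0.2329 = 5.436 × 10^-3 mol
n(Mg2+) in the aliquot = 5.436 × 10^-3 mol (1:1 ratio)
[Mg2+]_dilute = 5.436 × 10^-3 / 0.05000 = 0.1087 mol/L
Dilution factor = 250.0 / 20.28 = 12.33
[Mg2+]_stock = 0.1087 × 12.33 = 1.340 mol/L

1.340 M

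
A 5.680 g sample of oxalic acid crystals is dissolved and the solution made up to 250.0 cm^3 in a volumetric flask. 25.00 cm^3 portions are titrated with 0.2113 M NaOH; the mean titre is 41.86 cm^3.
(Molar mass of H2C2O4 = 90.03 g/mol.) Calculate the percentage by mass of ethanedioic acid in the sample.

70.10 %

H2C2O4 + 2 NaOH → Na2C2O4 + 2 H2O
n(NaOH) per titration = 0.04186 × 0.2113 = 8.845 × 10^-3 mol
From the 1:2 ratio, n(H2C2O4) in each aliquot = 1/2 × 8.845 × 10^-3 = 4.423 × 10^-3 mol
n(H2C2O4) in the whole flask = 4.423 × 10^-3 × 250.0/25.00 = 0.04423 mol
mass of H2C2O4 = 0.04423 × 90.03 = 3.982 g
% H2C2O4 = 3.982 / 5.680 × 100 = 70.10 %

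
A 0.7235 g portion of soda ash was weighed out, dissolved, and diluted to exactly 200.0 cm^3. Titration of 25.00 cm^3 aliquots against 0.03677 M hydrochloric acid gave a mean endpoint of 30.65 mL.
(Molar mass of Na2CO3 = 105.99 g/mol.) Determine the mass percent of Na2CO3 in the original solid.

66.04 %

Na2CO3 + 2 HCl → 2 NaCl + H2O + CO2
n(HCl) per titration = 0.03065 × 0.03677 = 1.127 × 10^-3 mol
From the 1:2 ratio, n(Na2CO3) in each aliquot = 1/2 × 1.127 × 10^-3 = 5.635 × 10^-4 mol
n(Na2CO3) in the whole flask = 5.635 × 10^-4 × 200.0/25.00 = 4.508 × 10^-3 mol
mass of Na2CO3 = 4.508 × 10^-3 × 105.99 = 0.4778 g
% Na2CO3 = 0.4778 / 0.7235 × 100 = 66.04 %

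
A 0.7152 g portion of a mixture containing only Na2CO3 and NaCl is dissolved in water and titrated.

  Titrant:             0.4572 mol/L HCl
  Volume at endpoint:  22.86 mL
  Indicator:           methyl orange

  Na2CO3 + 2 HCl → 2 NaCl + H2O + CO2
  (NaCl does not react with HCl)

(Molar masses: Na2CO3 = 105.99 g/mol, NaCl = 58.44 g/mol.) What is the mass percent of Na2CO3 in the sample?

n(HCl) = 0.02286 × 0.4572 = 0.01045 mol
Let x = n(Na2CO3), y = n(NaCl).
Titrant: 2x = 0.01045;  mass: 105.99x + 58.44y = 0.7152
Solving, x = 5.226 × 10^-3 mol, y = 2.760 × 10^-3 mol
mass of Na2CO3 = 5.226 × 10^-3 × 105.99 = 0.5539 g
% Na2CO3 = 0.5539 / 0.7152 × 100 = 77.44 %

77.44 %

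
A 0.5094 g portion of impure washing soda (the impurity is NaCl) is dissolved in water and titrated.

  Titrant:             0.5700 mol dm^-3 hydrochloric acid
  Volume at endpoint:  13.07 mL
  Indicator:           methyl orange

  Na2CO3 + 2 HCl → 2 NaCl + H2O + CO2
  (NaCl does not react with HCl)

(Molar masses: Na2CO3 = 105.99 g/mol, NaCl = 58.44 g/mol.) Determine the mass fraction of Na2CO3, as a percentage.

77.50 %

n(HCl) = 0.01307 × 0.5700 = 7.450 × 10^-3 mol
Let x = n(Na2CO3), y = n(NaCl).
Titrant: 2x = 7.450 × 10^-3;  mass: 105.99x + 58.44y = 0.5094
Solving, x = 3.725 × 10^-3 mol, y = 1.961 × 10^-3 mol
mass of Na2CO3 = 3.725 × 10^-3 × 105.99 = 0.3948 g
% Na2CO3 = 0.3948 / 0.5094 × 100 = 77.50 %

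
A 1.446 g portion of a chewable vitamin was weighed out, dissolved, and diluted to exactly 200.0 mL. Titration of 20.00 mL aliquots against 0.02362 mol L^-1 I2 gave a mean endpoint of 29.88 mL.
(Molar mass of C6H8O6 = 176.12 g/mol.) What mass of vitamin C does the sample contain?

C6H8O6 + I2 → C6H6O6 + 2 HI
n(I2) per titration = 0.02988 × 0.02362 = 7.058 × 10^-4 mol
n(C6H8O6) in each aliquot = 7.058 × 10^-4 mol (1:1 ratio)
n(C6H8O6) in the whole flask = 7.058 × 10^-4 × 200.0/20.00 = 7.058 × 10^-3 mol
mass of C6H8O6 = 7.058 × 10^-3 × 176.12 = 1.243 g

1.243 g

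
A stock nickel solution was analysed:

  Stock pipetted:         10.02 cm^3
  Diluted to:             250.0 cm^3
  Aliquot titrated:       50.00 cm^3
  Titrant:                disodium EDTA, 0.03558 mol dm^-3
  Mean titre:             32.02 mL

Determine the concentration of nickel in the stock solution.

Ni^2+ + EDTA^4- → [Ni(EDTA)]^2-
n(EDTA) = 0.03202 × 0.03558 = 1.139 × 10^-3 mol
n(Ni2+) in the aliquot = 1.139 × 10^-3 mol (1:1 ratio)
[Ni2+]_dilute = 1.139 × 10^-3 / 0.05000 = 0.02279 mol/L
Dilution factor = 250.0 / 10.02 = 24.95
[Ni2+]_stock = 0.02279 × 24.95 = 0.5685 mol/L

0.5685 mol/L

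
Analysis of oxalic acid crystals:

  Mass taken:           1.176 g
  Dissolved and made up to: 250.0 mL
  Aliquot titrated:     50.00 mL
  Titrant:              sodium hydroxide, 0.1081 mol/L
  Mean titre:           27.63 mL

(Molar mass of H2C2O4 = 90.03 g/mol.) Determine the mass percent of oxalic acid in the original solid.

H2C2O4 + 2 NaOH → Na2C2O4 + 2 H2O
n(NaOH) per titration = 0.02763 × 0.1081 = 2.987 × 10^-3 mol
From the 1:2 ratio, n(H2C2O4) in each aliquot = 1/2 × 2.987 × 10^-3 = 1.493 × 10^-3 mol
n(H2C2O4) in the whole flask = 1.493 × 10^-3 × 250.0/50.00 = 7.467 × 10^-3 mol
mass of H2C2O4 = 7.467 × 10^-3 × 90.03 = 0.6723 g
% H2C2O4 = 0.6723 / 1.176 × 100 = 57.16 %

57.16 %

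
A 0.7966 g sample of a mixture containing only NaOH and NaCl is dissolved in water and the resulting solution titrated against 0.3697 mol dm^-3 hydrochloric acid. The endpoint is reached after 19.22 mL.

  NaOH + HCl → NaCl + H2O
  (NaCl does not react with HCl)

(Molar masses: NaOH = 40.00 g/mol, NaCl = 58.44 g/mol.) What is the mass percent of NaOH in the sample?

n(HCl) = 0.01922 × 0.3697 = 7.106 × 10^-3 mol
Let x = n(NaOH), y = n(NaCl).
Titrant: 1x = 7.106 × 10^-3;  mass: 40.00x + 58.44y = 0.7966
Solving, x = 7.106 × 10^-3 mol, y = 8.768 × 10^-3 mol
mass of NaOH = 7.106 × 10^-3 × 40.00 = 0.2842 g
% NaOH = 0.2842 / 0.7966 × 100 = 35.68 %

35.68 %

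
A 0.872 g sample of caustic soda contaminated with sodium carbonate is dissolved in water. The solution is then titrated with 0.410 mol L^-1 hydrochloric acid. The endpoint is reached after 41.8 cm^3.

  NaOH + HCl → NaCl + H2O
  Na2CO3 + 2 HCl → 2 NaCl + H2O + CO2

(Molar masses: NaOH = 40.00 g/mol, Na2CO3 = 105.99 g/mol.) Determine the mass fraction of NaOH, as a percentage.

n(HCl) = 0.0418 × 0.410 = 0.0171 mol
Let x = n(NaOH), y = n(Na2CO3).
Titrant: 1x + 2y = 0.0171;  mass: 40.00x + 105.99y = 0.872
Solving, x = 2.79 × 10^-3 mol, y = 7.18 × 10^-3 mol
mass of NaOH = 2.79 × 10^-3 × 40.00 = 0.112 g
% NaOH = 0.112 / 0.872 × 100 = 12.8 %

12.8 %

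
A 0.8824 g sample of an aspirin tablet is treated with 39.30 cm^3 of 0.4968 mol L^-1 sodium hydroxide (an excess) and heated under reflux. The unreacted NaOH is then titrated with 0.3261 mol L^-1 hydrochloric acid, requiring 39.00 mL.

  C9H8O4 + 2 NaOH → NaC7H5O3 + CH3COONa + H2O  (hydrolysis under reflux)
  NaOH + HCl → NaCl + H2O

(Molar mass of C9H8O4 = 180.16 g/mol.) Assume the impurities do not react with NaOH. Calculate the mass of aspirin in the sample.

n(NaOH) added = 0.03930 × 0.4968 = 0.01952 mol
n(HCl) used in back-titration = 0.03900 × 0.3261 = 0.01272 mol
n(NaOH) left over = 0.01272 mol (1:1 ratio)
n(NaOH) consumed by analyte = 0.01952 − 0.01272 = 6.806 × 10^-3 mol
From the 1:2 ratio, n(C9H8O4) = 1/2 × 6.806 × 10^-3 = 3.403 × 10^-3 mol
mass of C9H8O4 = 3.403 × 10^-3 × 180.16 = 0.6131 g

0.6131 g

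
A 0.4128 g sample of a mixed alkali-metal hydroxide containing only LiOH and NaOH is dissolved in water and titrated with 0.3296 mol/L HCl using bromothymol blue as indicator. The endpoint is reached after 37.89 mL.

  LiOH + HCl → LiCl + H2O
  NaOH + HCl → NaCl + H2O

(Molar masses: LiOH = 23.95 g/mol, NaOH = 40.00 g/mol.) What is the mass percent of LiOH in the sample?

n(HCl) = 0.03789 × 0.3296 = 0.01249 mol
Let x = n(LiOH), y = n(NaOH).
Titrant: 1x + 1y = 0.01249;  mass: 23.95x + 40.00y = 0.4128
Solving, x = 5.404 × 10^-3 mol, y = 7.084 × 10^-3 mol
mass of LiOH = 5.404 × 10^-3 × 23.95 = 0.1294 g
% LiOH = 0.1294 / 0.4128 × 100 = 31.36 %

31.36 %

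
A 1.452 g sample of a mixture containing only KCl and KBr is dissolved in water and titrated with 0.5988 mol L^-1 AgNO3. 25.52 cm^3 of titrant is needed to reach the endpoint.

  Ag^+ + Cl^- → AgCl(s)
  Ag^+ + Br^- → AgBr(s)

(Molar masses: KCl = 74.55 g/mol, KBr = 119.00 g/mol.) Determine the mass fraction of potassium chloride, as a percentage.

n(AgNO3) = 0.02552 × 0.5988 = 0.01528 mol
Let x = n(KCl), y = n(KBr).
Titrant: 1x + 1y = 0.01528;  mass: 74.55x + 119.00y = 1.452
Solving, x = 8.245 × 10^-3 mol, y = 7.037 × 10^-3 mol
mass of KCl = 8.245 × 10^-3 × 74.55 = 0.6147 g
% KCl = 0.6147 / 1.452 × 100 = 42.33 %

42.33 %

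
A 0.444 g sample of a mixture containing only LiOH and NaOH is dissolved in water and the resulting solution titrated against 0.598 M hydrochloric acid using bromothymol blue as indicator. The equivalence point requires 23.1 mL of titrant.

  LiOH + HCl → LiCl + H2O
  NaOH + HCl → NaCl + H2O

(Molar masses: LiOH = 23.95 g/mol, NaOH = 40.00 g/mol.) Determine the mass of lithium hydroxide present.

0.162 g

n(HCl) = 0.0231 × 0.598 = 0.0138 mol
Let x = n(LiOH), y = n(NaOH).
Titrant: 1x + 1y = 0.0138;  mass: 23.95x + 40.00y = 0.444
Solving, x = 6.76 × 10^-3 mol, y = 7.05 × 10^-3 mol
mass of LiOH = 6.76 × 10^-3 × 23.95 = 0.162 g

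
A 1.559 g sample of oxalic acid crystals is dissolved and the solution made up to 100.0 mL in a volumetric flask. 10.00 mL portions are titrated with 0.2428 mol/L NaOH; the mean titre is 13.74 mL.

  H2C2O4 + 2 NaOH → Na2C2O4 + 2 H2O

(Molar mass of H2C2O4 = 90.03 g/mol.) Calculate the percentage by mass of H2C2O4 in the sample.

96.33 %

n(NaOH) per titration = 0.01374 × 0.2428 = 3.336 × 10^-3 mol
From the 1:2 ratio, n(H2C2O4) in each aliquot = 1/2 × 3.336 × 10^-3 = 1.668 × 10^-3 mol
n(H2C2O4) in the whole flask = 1.668 × 10^-3 × 100.0/10.00 = 0.01668 mol
mass of H2C2O4 = 0.01668 × 90.03 = 1.502 g
% H2C2O4 = 1.502 / 1.559 × 100 = 96.33 %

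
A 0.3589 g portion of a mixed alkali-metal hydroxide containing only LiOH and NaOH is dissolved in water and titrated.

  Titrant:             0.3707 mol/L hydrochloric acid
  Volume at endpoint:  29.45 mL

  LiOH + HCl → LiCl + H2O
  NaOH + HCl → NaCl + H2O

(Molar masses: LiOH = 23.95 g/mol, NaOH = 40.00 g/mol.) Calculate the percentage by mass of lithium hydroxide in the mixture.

32.34 %

n(HCl) = 0.02945 × 0.3707 = 0.01092 mol
Let x = n(LiOH), y = n(NaOH).
Titrant: 1x + 1y = 0.01092;  mass: 23.95x + 40.00y = 0.3589
Solving, x = 4.846 × 10^-3 mol, y = 6.071 × 10^-3 mol
mass of LiOH = 4.846 × 10^-3 × 23.95 = 0.1161 g
% LiOH = 0.1161 / 0.3589 × 100 = 32.34 %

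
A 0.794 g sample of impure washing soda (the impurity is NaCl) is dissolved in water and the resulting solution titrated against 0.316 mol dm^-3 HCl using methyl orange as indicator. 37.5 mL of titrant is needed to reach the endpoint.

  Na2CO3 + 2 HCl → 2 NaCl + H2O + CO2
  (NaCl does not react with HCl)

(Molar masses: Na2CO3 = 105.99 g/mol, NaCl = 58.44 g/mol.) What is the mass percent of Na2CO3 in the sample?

n(HCl) = 0.0375 × 0.316 = 0.0118 mol
Let x = n(Na2CO3), y = n(NaCl).
Titrant: 2x = 0.0118;  mass: 105.99x + 58.44y = 0.794
Solving, x = 5.92 × 10^-3 mol, y = 2.84 × 10^-3 mol
mass of Na2CO3 = 5.92 × 10^-3 × 105.99 = 0.628 g
% Na2CO3 = 0.628 / 0.794 × 100 = 79.1 %

79.1 %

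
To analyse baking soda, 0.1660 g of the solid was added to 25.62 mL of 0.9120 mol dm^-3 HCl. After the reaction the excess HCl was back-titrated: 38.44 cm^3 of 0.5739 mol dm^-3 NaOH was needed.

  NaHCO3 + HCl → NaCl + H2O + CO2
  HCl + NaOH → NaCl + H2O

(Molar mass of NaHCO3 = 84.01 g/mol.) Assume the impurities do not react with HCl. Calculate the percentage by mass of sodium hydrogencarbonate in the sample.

n(HCl) added = 0.02562 × 0.9120 = 0.02337 mol
n(NaOH) used in back-titration = 0.03844 × 0.5739 = 0.02206 mol
n(HCl) left over = 0.02206 mol (1:1 ratio)
n(HCl) consumed by analyte = 0.02337 − 0.02206 = 1.305 × 10^-3 mol
n(NaHCO3) = 1.305 × 10^-3 mol (1:1 ratio)
mass of NaHCO3 = 1.305 × 10^-3 × 84.01 = 0.1096 g
% NaHCO3 = 0.1096 / 0.1660 × 100 = 66.03 %

66.03 %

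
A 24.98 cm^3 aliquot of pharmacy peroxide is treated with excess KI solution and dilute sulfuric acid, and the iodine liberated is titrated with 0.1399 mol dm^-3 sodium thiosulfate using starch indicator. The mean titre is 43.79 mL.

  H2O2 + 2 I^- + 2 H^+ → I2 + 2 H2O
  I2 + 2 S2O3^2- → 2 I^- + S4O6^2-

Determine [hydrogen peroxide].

0.1226 mol/L

n(S2O3^2-) = 0.04379 × 0.1399 = 6.126 × 10^-3 mol
n(I2) = n(S2O3^2-)/2 = 3.063 × 10^-3 mol
n(H2O2) in the aliquot = 3.063 × 10^-3 mol (1:1 ratio)
[H2O2] = 3.063 × 10^-3 / 0.02498 = 0.1226 mol/L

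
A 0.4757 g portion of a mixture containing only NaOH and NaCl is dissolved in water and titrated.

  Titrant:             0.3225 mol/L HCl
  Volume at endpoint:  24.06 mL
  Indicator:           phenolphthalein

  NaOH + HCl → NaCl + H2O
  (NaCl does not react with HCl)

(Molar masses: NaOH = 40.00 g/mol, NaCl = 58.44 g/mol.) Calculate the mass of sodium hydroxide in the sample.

n(HCl) = 0.02406 × 0.3225 = 7.759 × 10^-3 mol
Let x = n(NaOH), y = n(NaCl).
Titrant: 1x = 7.759 × 10^-3;  mass: 40.00x + 58.44y = 0.4757
Solving, x = 7.759 × 10^-3 mol, y = 2.829 × 10^-3 mol
mass of NaOH = 7.759 × 10^-3 × 40.00 = 0.3104 g

0.3104 g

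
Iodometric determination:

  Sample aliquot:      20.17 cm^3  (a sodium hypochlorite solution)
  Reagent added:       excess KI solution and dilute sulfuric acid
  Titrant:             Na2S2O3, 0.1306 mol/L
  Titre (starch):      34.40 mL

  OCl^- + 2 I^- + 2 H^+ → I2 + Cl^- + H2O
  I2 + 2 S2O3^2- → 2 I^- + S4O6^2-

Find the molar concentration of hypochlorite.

n(S2O3^2-) = 0.03440 × 0.1306 = 4.493 × 10^-3 mol
n(I2) = n(S2O3^2-)/2 = 2.246 × 10^-3 mol
n(OCl^-) in the aliquot = 2.246 × 10^-3 mol (1:1 ratio)
[OCl^-] = 2.246 × 10^-3 / 0.02017 = 0.1114 mol/L

0.1114 mol/L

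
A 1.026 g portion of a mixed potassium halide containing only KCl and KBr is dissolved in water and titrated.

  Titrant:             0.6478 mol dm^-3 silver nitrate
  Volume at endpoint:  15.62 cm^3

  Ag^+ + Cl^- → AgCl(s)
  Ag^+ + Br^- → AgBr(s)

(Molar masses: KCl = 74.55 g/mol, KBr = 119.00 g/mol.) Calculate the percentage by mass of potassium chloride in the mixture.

29.12 %

n(AgNO3) = 0.01562 × 0.6478 = 0.01012 mol
Let x = n(KCl), y = n(KBr).
Titrant: 1x + 1y = 0.01012;  mass: 74.55x + 119.00y = 1.026
Solving, x = 4.007 × 10^-3 mol, y = 6.111 × 10^-3 mol
mass of KCl = 4.007 × 10^-3 × 74.55 = 0.2987 g
% KCl = 0.2987 / 1.026 × 100 = 29.12 %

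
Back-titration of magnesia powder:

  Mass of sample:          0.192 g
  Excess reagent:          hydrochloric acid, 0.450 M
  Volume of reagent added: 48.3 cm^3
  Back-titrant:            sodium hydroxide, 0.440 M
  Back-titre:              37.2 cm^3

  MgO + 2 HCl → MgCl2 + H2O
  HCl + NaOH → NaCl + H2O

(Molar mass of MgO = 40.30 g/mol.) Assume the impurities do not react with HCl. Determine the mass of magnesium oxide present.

0.108 g

n(HCl) added = 0.0483 × 0.450 = 0.0217 mol
n(NaOH) used in back-titration = 0.0372 × 0.440 = 0.0164 mol
n(HCl) left over = 0.0164 mol (1:1 ratio)
n(HCl) consumed by analyte = 0.0217 − 0.0164 = 5.37 × 10^-3 mol
From the 1:2 ratio, n(MgO) = 1/2 × 5.37 × 10^-3 = 2.68 × 10^-3 mol
mass of MgO = 2.68 × 10^-3 × 40.30 = 0.108 g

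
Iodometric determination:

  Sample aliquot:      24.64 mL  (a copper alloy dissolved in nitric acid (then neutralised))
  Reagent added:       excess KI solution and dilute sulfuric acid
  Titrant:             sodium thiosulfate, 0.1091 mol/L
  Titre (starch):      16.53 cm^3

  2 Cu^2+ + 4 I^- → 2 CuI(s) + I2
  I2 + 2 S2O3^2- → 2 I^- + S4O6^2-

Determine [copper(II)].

n(S2O3^2-) = 0.01653 × 0.1091 = 1.803 × 10^-3 mol
n(I2) = n(S2O3^2-)/2 = 9.017 × 10^-4 mol
From the 2:1 ratio, n(Cu2+) in the aliquot = 2/1 × 9.017 × 10^-4 = 1.803 × 10^-3 mol
[Cu2+] = 1.803 × 10^-3 / 0.02464 = 0.07319 mol/L

0.07319 mol/L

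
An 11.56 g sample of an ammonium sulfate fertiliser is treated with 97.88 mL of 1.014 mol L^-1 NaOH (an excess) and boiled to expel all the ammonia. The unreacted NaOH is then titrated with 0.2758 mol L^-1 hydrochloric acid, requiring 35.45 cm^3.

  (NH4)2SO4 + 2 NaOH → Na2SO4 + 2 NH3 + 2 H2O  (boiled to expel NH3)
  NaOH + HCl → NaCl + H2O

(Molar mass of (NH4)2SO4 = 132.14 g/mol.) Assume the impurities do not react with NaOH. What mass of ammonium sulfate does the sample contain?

n(NaOH) added = 0.09788 × 1.014 = 0.09925 mol
n(HCl) used in back-titration = 0.03545 × 0.2758 = 9.777 × 10^-3 mol
n(NaOH) left over = 9.777 × 10^-3 mol (1:1 ratio)
n(NaOH) consumed by analyte = 0.09925 − 9.777 × 10^-3 = 0.08947 mol
From the 1:2 ratio, n((NH4)2SO4) = 1/2 × 0.08947 = 0.04474 mol
mass of (NH4)2SO4 = 0.04474 × 132.14 = 5.911 g

5.911 g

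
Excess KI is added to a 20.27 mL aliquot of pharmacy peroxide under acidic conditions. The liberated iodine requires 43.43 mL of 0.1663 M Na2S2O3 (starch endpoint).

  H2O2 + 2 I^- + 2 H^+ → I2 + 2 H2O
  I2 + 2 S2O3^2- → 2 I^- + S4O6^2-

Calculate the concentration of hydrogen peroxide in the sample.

0.1782 M

n(S2O3^2-) = 0.04343 × 0.1663 = 7.222 × 10^-3 mol
n(I2) = n(S2O3^2-)/2 = 3.611 × 10^-3 mol
n(H2O2) in the aliquot = 3.611 × 10^-3 mol (1:1 ratio)
[H2O2] = 3.611 × 10^-3 / 0.02027 = 0.1782 mol/L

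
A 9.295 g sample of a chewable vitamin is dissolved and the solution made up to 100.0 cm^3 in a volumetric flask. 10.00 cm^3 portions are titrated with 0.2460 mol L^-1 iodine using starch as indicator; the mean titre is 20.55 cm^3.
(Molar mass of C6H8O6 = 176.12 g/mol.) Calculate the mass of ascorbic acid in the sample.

8.903 g

C6H8O6 + I2 → C6H6O6 + 2 HI
n(I2) per titration = 0.02055 × 0.2460 = 5.055 × 10^-3 mol
n(C6H8O6) in each aliquot = 5.055 × 10^-3 mol (1:1 ratio)
n(C6H8O6) in the whole flask = 5.055 × 10^-3 × 100.0/10.00 = 0.05055 mol
mass of C6H8O6 = 0.05055 × 176.12 = 8.903 g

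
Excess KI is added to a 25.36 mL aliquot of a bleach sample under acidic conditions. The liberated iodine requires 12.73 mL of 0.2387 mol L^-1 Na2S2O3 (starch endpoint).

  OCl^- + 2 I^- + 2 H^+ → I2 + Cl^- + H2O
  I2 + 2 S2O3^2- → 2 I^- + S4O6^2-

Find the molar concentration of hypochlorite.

n(S2O3^2-) = 0.01273 × 0.2387 = 3.039 × 10^-3 mol
n(I2) = n(S2O3^2-)/2 = 1.519 × 10^-3 mol
n(OCl^-) in the aliquot = 1.519 × 10^-3 mol (1:1 ratio)
[OCl^-] = 1.519 × 10^-3 / 0.02536 = 0.05991 mol/L

0.05991 mol/L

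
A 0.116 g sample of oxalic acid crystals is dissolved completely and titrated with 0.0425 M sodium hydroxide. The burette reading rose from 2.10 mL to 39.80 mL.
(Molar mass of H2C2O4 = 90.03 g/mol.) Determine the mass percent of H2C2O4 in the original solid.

62.2 %

H2C2O4 + 2 NaOH → Na2C2O4 + 2 H2O
n(NaOH) = 0.0377 L × 0.0425 mol/L = 1.60 × 10^-3 mol
From the 1:2 ratio, n(H2C2O4) = 1/2 × 1.60 × 10^-3 = 8.01 × 10^-4 mol
mass of H2C2O4 = 8.01 × 10^-4 × 90.03 g/mol = 0.0721 g
% H2C2O4 = 0.0721 / 0.116 × 100 = 62.2 %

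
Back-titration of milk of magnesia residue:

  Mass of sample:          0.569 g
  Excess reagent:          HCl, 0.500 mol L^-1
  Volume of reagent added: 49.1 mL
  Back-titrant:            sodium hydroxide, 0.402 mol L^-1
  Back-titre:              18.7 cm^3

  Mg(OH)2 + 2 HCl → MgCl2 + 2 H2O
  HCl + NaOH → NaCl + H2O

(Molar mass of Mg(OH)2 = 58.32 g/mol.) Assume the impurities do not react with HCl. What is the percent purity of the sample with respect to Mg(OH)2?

n(HCl) added = 0.0491 × 0.500 = 0.0246 mol
n(NaOH) used in back-titration = 0.0187 × 0.402 = 7.52 × 10^-3 mol
n(HCl) left over = 7.52 × 10^-3 mol (1:1 ratio)
n(HCl) consumed by analyte = 0.0246 − 7.52 × 10^-3 = 0.0170 mol
From the 1:2 ratio, n(Mg(OH)2) = 1/2 × 0.0170 = 8.52 × 10^-3 mol
mass of Mg(OH)2 = 8.52 × 10^-3 × 58.32 = 0.497 g
% Mg(OH)2 = 0.497 / 0.569 × 100 = 87.3 %

87.3 %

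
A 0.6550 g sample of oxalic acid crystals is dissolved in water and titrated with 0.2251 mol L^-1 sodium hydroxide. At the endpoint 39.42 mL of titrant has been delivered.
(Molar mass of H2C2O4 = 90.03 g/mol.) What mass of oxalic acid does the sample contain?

H2C2O4 + 2 NaOH → Na2C2O4 + 2 H2O
n(NaOH) = 0.03942 L × 0.2251 mol/L = 8.873 × 10^-3 mol
From the 1:2 ratio, n(H2C2O4) = 1/2 × 8.873 × 10^-3 = 4.437 × 10^-3 mol
mass of H2C2O4 = 4.437 × 10^-3 × 90.03 g/mol = 0.3994 g

0.3994 g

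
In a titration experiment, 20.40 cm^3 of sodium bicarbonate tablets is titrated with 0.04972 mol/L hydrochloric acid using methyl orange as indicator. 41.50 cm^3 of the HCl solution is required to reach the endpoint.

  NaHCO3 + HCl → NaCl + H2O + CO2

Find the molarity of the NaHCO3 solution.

0.1011 mol/L

n(HCl) = 0.04150 L × 0.04972 mol/L = 2.063 × 10^-3 mol
n(NaHCO3) = 2.063 × 10^-3 mol (1:1 mole ratio)
[NaHCO3] = 2.063 × 10^-3 mol / 0.02040 L = 0.1011 mol/L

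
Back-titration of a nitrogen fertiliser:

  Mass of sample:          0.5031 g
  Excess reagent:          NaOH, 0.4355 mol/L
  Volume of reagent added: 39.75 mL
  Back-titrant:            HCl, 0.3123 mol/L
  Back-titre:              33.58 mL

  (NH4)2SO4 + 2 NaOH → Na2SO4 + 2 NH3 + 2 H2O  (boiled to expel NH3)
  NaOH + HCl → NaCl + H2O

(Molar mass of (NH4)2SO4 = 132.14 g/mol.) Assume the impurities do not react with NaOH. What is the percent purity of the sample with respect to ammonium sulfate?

89.62 %

n(NaOH) added = 0.03975 × 0.4355 = 0.01731 mol
n(HCl) used in back-titration = 0.03358 × 0.3123 = 0.01049 mol
n(NaOH) left over = 0.01049 mol (1:1 ratio)
n(NaOH) consumed by analyte = 0.01731 − 0.01049 = 6.824 × 10^-3 mol
From the 1:2 ratio, n((NH4)2SO4) = 1/2 × 6.824 × 10^-3 = 3.412 × 10^-3 mol
mass of (NH4)2SO4 = 3.412 × 10^-3 × 132.14 = 0.4509 g
% (NH4)2SO4 = 0.4509 / 0.5031 × 100 = 89.62 %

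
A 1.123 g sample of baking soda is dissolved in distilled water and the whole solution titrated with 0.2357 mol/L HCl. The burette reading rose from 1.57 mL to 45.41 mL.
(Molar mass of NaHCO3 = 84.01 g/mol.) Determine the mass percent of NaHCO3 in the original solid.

77.30 %

NaHCO3 + HCl → NaCl + H2O + CO2
n(HCl) = 0.04384 L × 0.2357 mol/L = 0.01033 mol
n(NaHCO3) = 0.01033 mol (1:1 ratio)
mass of NaHCO3 = 0.01033 × 84.01 g/mol = 0.8681 g
% NaHCO3 = 0.8681 / 1.123 × 100 = 77.30 %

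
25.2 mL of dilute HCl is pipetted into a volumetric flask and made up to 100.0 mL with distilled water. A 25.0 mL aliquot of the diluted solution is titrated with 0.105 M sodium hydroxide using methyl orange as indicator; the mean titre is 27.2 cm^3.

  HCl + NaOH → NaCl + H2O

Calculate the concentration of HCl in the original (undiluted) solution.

0.453 M

n(NaOH) = 0.0272 × 0.105 = 2.86 × 10^-3 mol
n(HCl) in the aliquot = 2.86 × 10^-3 mol (1:1 ratio)
[HCl]_dilute = 2.86 × 10^-3 / 0.0250 = 0.114 mol/L
Dilution factor = 100.0 / 25.2 = 3.968
[HCl]_stock = 0.114 × 3.968 = 0.453 mol/L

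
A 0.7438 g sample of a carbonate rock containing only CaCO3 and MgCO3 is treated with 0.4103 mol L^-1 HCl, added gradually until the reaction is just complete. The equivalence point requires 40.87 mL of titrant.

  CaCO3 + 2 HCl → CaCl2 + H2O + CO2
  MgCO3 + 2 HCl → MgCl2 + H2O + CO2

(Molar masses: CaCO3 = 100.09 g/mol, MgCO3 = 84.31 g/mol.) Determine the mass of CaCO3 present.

0.2341 g

n(HCl) = 0.04087 × 0.4103 = 0.01677 mol
Let x = n(CaCO3), y = n(MgCO3).
Titrant: 2x + 2y = 0.01677;  mass: 100.09x + 84.31y = 0.7438
Solving, x = 2.339 × 10^-3 mol, y = 6.046 × 10^-3 mol
mass of CaCO3 = 2.339 × 10^-3 × 100.09 = 0.2341 g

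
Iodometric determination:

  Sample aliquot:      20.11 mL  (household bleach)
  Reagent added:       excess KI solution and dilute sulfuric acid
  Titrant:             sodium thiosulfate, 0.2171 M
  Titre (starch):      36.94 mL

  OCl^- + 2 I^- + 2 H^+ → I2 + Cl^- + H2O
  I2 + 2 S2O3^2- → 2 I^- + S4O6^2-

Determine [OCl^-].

0.1994 M

n(S2O3^2-) = 0.03694 × 0.2171 = 8.020 × 10^-3 mol
n(I2) = n(S2O3^2-)/2 = 4.010 × 10^-3 mol
n(OCl^-) in the aliquot = 4.010 × 10^-3 mol (1:1 ratio)
[OCl^-] = 4.010 × 10^-3 / 0.02011 = 0.1994 mol/L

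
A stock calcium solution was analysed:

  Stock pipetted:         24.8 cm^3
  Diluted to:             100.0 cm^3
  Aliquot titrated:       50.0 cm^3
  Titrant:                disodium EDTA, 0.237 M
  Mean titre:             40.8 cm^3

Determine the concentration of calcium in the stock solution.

0.780 M

Ca^2+ + EDTA^4- → [Ca(EDTA)]^2-
n(EDTA) = 0.0408 × 0.237 = 9.67 × 10^-3 mol
n(Ca2+) in the aliquot = 9.67 × 10^-3 mol (1:1 ratio)
[Ca2+]_dilute = 9.67 × 10^-3 / 0.0500 = 0.193 mol/L
Dilution factor = 100.0 / 24.8 = 4.032
[Ca2+]_stock = 0.193 × 4.032 = 0.780 mol/L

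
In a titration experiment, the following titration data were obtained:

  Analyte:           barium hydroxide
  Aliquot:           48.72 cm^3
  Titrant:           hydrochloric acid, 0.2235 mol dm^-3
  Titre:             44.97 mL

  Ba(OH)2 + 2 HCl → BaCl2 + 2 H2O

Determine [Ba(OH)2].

0.1031 mol/L

n(HCl) = 0.04497 L × 0.2235 mol/L = 0.01005 mol
From the 1:2 mole ratio, n(Ba(OH)2) = 1/2 × 0.01005 = 5.025 × 10^-3 mol
[Ba(OH)2] = 5.025 × 10^-3 mol / 0.04872 L = 0.1031 mol/L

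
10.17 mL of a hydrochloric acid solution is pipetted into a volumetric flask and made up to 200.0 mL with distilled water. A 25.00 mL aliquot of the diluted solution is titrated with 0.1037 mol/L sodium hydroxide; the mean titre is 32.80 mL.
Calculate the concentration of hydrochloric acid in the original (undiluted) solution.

HCl + NaOH → NaCl + H2O
n(NaOH) = 0.03280 × 0.1037 = 3.401 × 10^-3 mol
n(HCl) in the aliquot = 3.401 × 10^-3 mol (1:1 ratio)
[HCl]_dilute = 3.401 × 10^-3 / 0.02500 = 0.1361 mol/L
Dilution factor = 200.0 / 10.17 = 19.67
[HCl]_stock = 0.1361 × 19.67 = 2.676 mol/L

2.676 mol/L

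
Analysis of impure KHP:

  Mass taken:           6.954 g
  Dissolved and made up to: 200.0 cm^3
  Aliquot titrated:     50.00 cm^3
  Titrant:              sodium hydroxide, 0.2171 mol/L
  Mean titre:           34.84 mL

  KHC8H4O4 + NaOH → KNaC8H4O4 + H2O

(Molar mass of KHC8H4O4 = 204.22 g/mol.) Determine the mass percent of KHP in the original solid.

n(NaOH) per titration = 0.03484 × 0.2171 = 7.564 × 10^-3 mol
n(KHC8H4O4) in each aliquot = 7.564 × 10^-3 mol (1:1 ratio)
n(KHC8H4O4) in the whole flask = 7.564 × 10^-3 × 200.0/50.00 = 0.03026 mol
mass of KHC8H4O4 = 0.03026 × 204.22 = 6.179 g
% KHC8H4O4 = 6.179 / 6.954 × 100 = 88.85 %

88.85 %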